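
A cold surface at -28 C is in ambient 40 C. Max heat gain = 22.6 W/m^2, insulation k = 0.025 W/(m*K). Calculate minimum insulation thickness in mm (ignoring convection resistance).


dT = 40 - (-28) = 68 K
thickness = k * dT / q_max * 1000
thickness = 0.025 * 68 / 22.6 * 1000
thickness = 75.2 mm

75.2


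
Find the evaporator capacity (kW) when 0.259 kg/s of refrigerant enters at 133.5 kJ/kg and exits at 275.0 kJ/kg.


dh = 275.0 - 133.5 = 141.5 kJ/kg
Q_evap = m_dot * dh = 0.259 * 141.5
Q_evap = 36.65 kW

36.65


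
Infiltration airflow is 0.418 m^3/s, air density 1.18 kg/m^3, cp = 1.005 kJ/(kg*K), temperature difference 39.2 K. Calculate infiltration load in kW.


Q = V_dot * rho * cp * dT
Q = 0.418 * 1.18 * 1.005 * 39.2
Q = 19.432 kW

19.432


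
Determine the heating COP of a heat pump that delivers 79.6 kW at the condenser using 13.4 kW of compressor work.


COP_hp = Q_cond / W
COP_hp = 79.6 / 13.4
COP_hp = 5.94

5.94


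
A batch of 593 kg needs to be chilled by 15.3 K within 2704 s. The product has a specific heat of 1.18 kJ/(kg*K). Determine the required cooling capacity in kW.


Q = m * cp * dT / t
Q = 593 * 1.18 * 15.3 / 2704
Q = 3.959 kW

3.959


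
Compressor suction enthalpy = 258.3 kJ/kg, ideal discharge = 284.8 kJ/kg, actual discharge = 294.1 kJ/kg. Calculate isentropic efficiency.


dh_ideal = 284.8 - 258.3 = 26.5 kJ/kg
dh_actual = 294.1 - 258.3 = 35.8 kJ/kg
eta_s = dh_ideal / dh_actual = 26.5 / 35.8
eta_s = 0.7402

0.7402


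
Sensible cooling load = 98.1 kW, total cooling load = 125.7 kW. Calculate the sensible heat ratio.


SHR = Q_sensible / Q_total
SHR = 98.1 / 125.7
SHR = 0.78

0.78


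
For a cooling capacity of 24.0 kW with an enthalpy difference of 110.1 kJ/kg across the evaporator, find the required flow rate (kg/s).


m_dot = Q / dh
m_dot = 24.0 / 110.1
m_dot = 0.218 kg/s

0.218


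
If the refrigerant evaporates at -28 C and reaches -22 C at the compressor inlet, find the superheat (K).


Superheat = T_suction - T_evap
Superheat = -22 - (-28)
Superheat = 6 K

6


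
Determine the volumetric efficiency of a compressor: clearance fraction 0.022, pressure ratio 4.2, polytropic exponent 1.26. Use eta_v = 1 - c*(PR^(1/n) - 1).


PR^(1/n) = 4.2^(1/1.26) = 3.12350564
eta_v = 1 - 0.022 * (3.12350564 - 1)
eta_v = 0.9533

0.9533


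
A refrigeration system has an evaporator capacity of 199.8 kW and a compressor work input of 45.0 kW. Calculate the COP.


COP = Q_evap / W
COP = 199.8 / 45.0
COP = 4.44

4.44


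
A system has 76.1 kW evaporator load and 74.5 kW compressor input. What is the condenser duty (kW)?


Q_cond = Q_evap + W
Q_cond = 76.1 + 74.5
Q_cond = 150.6 kW

150.6


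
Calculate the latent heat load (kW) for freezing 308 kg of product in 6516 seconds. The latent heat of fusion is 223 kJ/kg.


Q_lat = m * h_fg / t
Q_lat = 308 * 223 / 6516
Q_lat = 10.54 kW

10.54


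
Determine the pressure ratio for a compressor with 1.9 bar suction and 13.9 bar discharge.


PR = P_high / P_low
PR = 13.9 / 1.9
PR = 7.316

7.316


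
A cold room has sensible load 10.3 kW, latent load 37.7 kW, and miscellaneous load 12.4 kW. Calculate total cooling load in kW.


Q_total = Q_s + Q_l + Q_misc
Q_total = 10.3 + 37.7 + 12.4
Q_total = 60.4 kW

60.4


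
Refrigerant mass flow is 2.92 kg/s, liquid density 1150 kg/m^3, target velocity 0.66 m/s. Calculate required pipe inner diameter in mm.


A = m_dot / (rho * v) = 2.92 / (1150 * 0.66) = 0.003847167325 m^2
d = sqrt(4*A/pi) * 1000
d = 70.0 mm

70.0


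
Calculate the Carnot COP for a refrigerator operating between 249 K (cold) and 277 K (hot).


dT = 277 - 249 = 28 K
COP_carnot = T_cold / dT = 249 / 28
COP_carnot = 8.893

8.893


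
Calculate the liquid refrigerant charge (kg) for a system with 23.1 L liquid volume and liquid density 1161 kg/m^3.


Charge = V * rho / 1000
Charge = 23.1 * 1161 / 1000
Charge = 26.82 kg

26.82


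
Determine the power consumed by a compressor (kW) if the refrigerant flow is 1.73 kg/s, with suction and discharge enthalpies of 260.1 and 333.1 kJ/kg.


dh = 333.1 - 260.1 = 73.0 kJ/kg
W = m_dot * dh = 1.73 * 73.0 = 126.29 kW

126.29


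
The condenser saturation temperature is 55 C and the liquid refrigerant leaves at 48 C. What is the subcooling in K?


Subcooling = T_cond - T_liquid
Subcooling = 55 - 48
Subcooling = 7 K

7


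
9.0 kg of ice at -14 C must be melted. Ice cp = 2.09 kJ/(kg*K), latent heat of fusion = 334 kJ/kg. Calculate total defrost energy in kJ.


Sensible heat = cp * dT = 2.09 * 14 = 29.26 kJ/kg
Total per kg = 29.26 + 334 = 363.26 kJ/kg
Q = m * total = 9.0 * 363.26
Q = 3269.3 kJ

3269.3


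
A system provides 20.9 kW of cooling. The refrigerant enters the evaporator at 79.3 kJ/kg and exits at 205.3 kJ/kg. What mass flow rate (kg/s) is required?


dh = 205.3 - 79.3 = 126.0 kJ/kg
m_dot = Q / dh = 20.9 / 126.0 = 0.1659 kg/s

0.1659


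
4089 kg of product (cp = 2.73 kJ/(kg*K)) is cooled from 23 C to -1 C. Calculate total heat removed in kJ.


dT = 23 - (-1) = 24 K
Q = m * cp * dT = 4089 * 2.73 * 24
Q = 267911 kJ

267911


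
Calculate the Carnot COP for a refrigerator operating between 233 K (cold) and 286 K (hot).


dT = 286 - 233 = 53 K
COP_carnot = T_cold / dT = 233 / 53
COP_carnot = 4.396

4.396


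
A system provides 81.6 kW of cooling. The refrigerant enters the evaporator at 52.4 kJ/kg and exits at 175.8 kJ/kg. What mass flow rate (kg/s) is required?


dh = 175.8 - 52.4 = 123.4 kJ/kg
m_dot = Q / dh = 81.6 / 123.4 = 0.6613 kg/s

0.6613


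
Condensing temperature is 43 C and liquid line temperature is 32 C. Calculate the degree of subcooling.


Subcooling = T_cond - T_liquid
Subcooling = 43 - 32
Subcooling = 11 K

11


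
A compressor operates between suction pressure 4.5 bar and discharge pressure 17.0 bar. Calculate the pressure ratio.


PR = P_high / P_low
PR = 17.0 / 4.5
PR = 3.778

3.778


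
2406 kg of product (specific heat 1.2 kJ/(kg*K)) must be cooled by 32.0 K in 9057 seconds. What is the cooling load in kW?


Q = m * cp * dT / t
Q = 2406 * 1.2 * 32.0 / 9057
Q = 10.201 kW

10.201


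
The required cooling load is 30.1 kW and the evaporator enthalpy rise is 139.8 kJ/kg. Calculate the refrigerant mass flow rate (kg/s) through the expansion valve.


m_dot = Q / dh
m_dot = 30.1 / 139.8
m_dot = 0.2153 kg/s

0.2153


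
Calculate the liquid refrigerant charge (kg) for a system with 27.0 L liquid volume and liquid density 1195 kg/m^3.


Charge = V * rho / 1000
Charge = 27.0 * 1195 / 1000
Charge = 32.27 kg

32.27


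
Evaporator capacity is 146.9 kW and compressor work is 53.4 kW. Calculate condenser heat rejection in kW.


Q_cond = Q_evap + W
Q_cond = 146.9 + 53.4
Q_cond = 200.3 kW

200.3


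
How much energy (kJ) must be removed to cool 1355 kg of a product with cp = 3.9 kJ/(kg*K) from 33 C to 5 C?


dT = 33 - (5) = 28 K
Q = m * cp * dT = 1355 * 3.9 * 28
Q = 147966 kJ

147966


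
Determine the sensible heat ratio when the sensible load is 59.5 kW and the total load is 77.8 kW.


SHR = Q_sensible / Q_total
SHR = 59.5 / 77.8
SHR = 0.765

0.765


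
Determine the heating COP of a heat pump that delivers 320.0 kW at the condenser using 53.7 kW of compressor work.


COP_hp = Q_cond / W
COP_hp = 320.0 / 53.7
COP_hp = 5.959

5.959


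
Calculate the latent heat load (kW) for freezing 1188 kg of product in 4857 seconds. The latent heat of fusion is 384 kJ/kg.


Q_lat = m * h_fg / t
Q_lat = 1188 * 384 / 4857
Q_lat = 93.92 kW

93.92


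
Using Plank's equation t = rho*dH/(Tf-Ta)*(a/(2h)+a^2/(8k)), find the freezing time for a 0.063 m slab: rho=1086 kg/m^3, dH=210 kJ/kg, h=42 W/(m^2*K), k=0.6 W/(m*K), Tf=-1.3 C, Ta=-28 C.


dT = -1.3 - (-28) = 26.7 K
term1 = a/(2h) = 0.063/(2*42) = 0.00075
term2 = a^2/(8k) = 0.063^2/(8*0.6) = 0.000826875
t = rho*dH*1000/dT * (term1 + term2)
t = 1086*210*1000/26.7 * (0.00075 + 0.000826875)
t = 13469 s

13469


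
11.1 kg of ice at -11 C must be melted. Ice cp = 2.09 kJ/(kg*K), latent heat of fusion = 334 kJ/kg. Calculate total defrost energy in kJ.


Sensible heat = cp * dT = 2.09 * 11 = 22.99 kJ/kg
Total per kg = 22.99 + 334 = 356.99 kJ/kg
Q = m * total = 11.1 * 356.99
Q = 3962.6 kJ

3962.6


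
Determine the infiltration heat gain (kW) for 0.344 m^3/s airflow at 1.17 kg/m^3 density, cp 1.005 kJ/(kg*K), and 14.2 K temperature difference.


Q = V_dot * rho * cp * dT
Q = 0.344 * 1.17 * 1.005 * 14.2
Q = 5.744 kW

5.744


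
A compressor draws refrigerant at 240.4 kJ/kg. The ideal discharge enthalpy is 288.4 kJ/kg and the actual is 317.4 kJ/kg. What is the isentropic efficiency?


dh_ideal = 288.4 - 240.4 = 48.0 kJ/kg
dh_actual = 317.4 - 240.4 = 77.0 kJ/kg
eta_s = dh_ideal / dh_actual = 48.0 / 77.0
eta_s = 0.6234

0.6234


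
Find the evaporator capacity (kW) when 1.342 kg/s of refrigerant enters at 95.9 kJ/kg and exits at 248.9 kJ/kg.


dh = 248.9 - 95.9 = 153.0 kJ/kg
Q_evap = m_dot * dh = 1.342 * 153.0
Q_evap = 205.33 kW

205.33


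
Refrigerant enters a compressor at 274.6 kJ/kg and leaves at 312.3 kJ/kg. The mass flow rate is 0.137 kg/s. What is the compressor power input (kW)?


dh = 312.3 - 274.6 = 37.7 kJ/kg
W = m_dot * dh = 0.137 * 37.7 = 5.16 kW

5.16


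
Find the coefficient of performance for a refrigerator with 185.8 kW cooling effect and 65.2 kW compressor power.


COP = Q_evap / W
COP = 185.8 / 65.2
COP = 2.85

2.85


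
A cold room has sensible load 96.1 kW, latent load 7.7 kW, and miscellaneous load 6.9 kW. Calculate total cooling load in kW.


Q_total = Q_s + Q_l + Q_misc
Q_total = 96.1 + 7.7 + 6.9
Q_total = 110.7 kW

110.7


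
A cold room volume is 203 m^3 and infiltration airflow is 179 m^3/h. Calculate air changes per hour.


ACH = flow / volume
ACH = 179 / 203
ACH = 0.882

0.882


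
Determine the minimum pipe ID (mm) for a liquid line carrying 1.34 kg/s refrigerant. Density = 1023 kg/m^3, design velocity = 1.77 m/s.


A = m_dot / (rho * v) = 1.34 / (1023 * 1.77) = 0.0007400411993 m^2
d = sqrt(4*A/pi) * 1000
d = 30.7 mm

30.7


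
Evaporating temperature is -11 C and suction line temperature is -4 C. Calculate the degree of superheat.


Superheat = T_suction - T_evap
Superheat = -4 - (-11)
Superheat = 7 K

7


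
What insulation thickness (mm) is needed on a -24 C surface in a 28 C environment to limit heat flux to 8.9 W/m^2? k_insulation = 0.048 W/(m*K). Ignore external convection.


dT = 28 - (-24) = 52 K
thickness = k * dT / q_max * 1000
thickness = 0.048 * 52 / 8.9 * 1000
thickness = 280.4 mm

280.4


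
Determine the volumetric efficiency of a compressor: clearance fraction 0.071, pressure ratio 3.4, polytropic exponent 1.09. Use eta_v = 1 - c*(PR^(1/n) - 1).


PR^(1/n) = 3.4^(1/1.09) = 3.07323193
eta_v = 1 - 0.071 * (3.07323193 - 1)
eta_v = 0.8528

0.8528


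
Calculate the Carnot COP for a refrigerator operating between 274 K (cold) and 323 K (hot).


dT = 323 - 274 = 49 K
COP_carnot = T_cold / dT = 274 / 49
COP_carnot = 5.592

5.592


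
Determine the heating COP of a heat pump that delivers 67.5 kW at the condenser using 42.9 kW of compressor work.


COP_hp = Q_cond / W
COP_hp = 67.5 / 42.9
COP_hp = 1.573

1.573


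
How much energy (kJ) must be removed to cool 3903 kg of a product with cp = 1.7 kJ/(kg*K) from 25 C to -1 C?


dT = 25 - (-1) = 26 K
Q = m * cp * dT = 3903 * 1.7 * 26
Q = 172513 kJ

172513


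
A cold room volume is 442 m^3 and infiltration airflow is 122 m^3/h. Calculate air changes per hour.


ACH = flow / volume
ACH = 122 / 442
ACH = 0.276

0.276


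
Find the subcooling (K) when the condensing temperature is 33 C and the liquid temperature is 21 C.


Subcooling = T_cond - T_liquid
Subcooling = 33 - 21
Subcooling = 12 K

12


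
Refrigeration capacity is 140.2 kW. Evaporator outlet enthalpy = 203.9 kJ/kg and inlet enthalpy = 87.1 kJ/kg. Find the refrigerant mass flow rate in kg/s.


dh = 203.9 - 87.1 = 116.8 kJ/kg
m_dot = Q / dh = 140.2 / 116.8 = 1.2003 kg/s

1.2003


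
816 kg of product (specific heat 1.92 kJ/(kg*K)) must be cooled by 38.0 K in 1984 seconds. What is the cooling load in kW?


Q = m * cp * dT / t
Q = 816 * 1.92 * 38.0 / 1984
Q = 30.008 kW

30.008


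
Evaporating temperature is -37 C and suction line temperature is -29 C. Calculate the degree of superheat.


Superheat = T_suction - T_evap
Superheat = -29 - (-37)
Superheat = 8 K

8


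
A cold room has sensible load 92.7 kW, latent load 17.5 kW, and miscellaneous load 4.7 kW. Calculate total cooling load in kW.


Q_total = Q_s + Q_l + Q_misc
Q_total = 92.7 + 17.5 + 4.7
Q_total = 114.9 kW

114.9


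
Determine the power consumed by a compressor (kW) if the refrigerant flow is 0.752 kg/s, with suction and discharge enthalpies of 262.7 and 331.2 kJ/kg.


dh = 331.2 - 262.7 = 68.5 kJ/kg
W = m_dot * dh = 0.752 * 68.5 = 51.51 kW

51.51


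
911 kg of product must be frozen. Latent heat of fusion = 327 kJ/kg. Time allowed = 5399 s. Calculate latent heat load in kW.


Q_lat = m * h_fg / t
Q_lat = 911 * 327 / 5399
Q_lat = 55.18 kW

55.18


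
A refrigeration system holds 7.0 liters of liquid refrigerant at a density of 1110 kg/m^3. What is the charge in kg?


Charge = V * rho / 1000
Charge = 7.0 * 1110 / 1000
Charge = 7.77 kg

7.77


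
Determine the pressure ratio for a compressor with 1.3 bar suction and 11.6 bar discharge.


PR = P_high / P_low
PR = 11.6 / 1.3
PR = 8.923

8.923


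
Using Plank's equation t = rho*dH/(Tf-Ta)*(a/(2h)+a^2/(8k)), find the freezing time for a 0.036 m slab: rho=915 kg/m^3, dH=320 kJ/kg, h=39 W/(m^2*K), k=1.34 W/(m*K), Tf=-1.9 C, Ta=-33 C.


dT = -1.9 - (-33) = 31.1 K
term1 = a/(2h) = 0.036/(2*39) = 0.0004615384615
term2 = a^2/(8k) = 0.036^2/(8*1.34) = 0.0001208955224
t = rho*dH*1000/dT * (term1 + term2)
t = 915*320*1000/31.1 * (0.0004615384615 + 0.0001208955224)
t = 5483 s

5483


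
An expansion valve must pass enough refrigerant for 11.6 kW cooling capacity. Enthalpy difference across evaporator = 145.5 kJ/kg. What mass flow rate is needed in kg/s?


m_dot = Q / dh
m_dot = 11.6 / 145.5
m_dot = 0.0797 kg/s

0.0797


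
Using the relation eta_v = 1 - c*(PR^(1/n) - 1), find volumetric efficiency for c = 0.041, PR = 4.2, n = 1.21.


PR^(1/n) = 4.2^(1/1.21) = 3.2740255
eta_v = 1 - 0.041 * (3.2740255 - 1)
eta_v = 0.9068

0.9068


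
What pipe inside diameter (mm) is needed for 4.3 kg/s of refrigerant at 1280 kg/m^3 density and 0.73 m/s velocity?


A = m_dot / (rho * v) = 4.3 / (1280 * 0.73) = 0.004601883562 m^2
d = sqrt(4*A/pi) * 1000
d = 76.5 mm

76.5


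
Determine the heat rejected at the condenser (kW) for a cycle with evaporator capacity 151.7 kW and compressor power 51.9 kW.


Q_cond = Q_evap + W
Q_cond = 151.7 + 51.9
Q_cond = 203.6 kW

203.6


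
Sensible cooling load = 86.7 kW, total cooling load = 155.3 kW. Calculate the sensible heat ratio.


SHR = Q_sensible / Q_total
SHR = 86.7 / 155.3
SHR = 0.558

0.558


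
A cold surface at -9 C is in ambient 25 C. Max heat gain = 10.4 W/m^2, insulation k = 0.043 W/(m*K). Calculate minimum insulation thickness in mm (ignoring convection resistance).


dT = 25 - (-9) = 34 K
thickness = k * dT / q_max * 1000
thickness = 0.043 * 34 / 10.4 * 1000
thickness = 140.6 mm

140.6


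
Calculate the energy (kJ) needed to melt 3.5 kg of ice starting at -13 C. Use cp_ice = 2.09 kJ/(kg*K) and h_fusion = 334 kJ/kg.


Sensible heat = cp * dT = 2.09 * 13 = 27.17 kJ/kg
Total per kg = 27.17 + 334 = 361.17 kJ/kg
Q = m * total = 3.5 * 361.17
Q = 1264.1 kJ

1264.1


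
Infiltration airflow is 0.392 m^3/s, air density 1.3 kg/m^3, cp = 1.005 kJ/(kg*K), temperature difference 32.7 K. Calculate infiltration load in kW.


Q = V_dot * rho * cp * dT
Q = 0.392 * 1.3 * 1.005 * 32.7
Q = 16.747 kW

16.747


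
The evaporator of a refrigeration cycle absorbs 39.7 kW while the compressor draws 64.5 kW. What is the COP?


COP = Q_evap / W
COP = 39.7 / 64.5
COP = 0.616

0.616


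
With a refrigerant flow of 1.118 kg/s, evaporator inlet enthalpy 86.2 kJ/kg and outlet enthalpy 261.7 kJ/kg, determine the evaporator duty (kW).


dh = 261.7 - 86.2 = 175.5 kJ/kg
Q_evap = m_dot * dh = 1.118 * 175.5
Q_evap = 196.21 kW

196.21


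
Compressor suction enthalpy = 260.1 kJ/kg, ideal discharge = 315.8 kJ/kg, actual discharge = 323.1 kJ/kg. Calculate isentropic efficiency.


dh_ideal = 315.8 - 260.1 = 55.7 kJ/kg
dh_actual = 323.1 - 260.1 = 63.0 kJ/kg
eta_s = dh_ideal / dh_actual = 55.7 / 63.0
eta_s = 0.8841

0.8841


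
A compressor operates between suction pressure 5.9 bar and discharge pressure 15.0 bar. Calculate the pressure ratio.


PR = P_high / P_low
PR = 15.0 / 5.9
PR = 2.542

2.542


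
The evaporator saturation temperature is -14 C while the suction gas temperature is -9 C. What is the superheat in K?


Superheat = T_suction - T_evap
Superheat = -9 - (-14)
Superheat = 5 K

5


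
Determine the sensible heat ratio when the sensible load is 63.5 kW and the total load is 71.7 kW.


SHR = Q_sensible / Q_total
SHR = 63.5 / 71.7
SHR = 0.886

0.886


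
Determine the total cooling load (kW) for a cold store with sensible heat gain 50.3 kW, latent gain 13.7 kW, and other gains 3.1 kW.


Q_total = Q_s + Q_l + Q_misc
Q_total = 50.3 + 13.7 + 3.1
Q_total = 67.1 kW

67.1


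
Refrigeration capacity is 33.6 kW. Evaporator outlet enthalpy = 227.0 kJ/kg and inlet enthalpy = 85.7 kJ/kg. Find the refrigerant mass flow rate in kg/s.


dh = 227.0 - 85.7 = 141.3 kJ/kg
m_dot = Q / dh = 33.6 / 141.3 = 0.2378 kg/s

0.2378


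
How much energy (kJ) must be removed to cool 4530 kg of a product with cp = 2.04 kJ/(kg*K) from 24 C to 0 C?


dT = 24 - (0) = 24 K
Q = m * cp * dT = 4530 * 2.04 * 24
Q = 221789 kJ

221789


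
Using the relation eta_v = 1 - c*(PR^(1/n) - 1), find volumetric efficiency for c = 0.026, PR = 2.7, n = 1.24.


PR^(1/n) = 2.7^(1/1.24) = 2.22778873
eta_v = 1 - 0.026 * (2.22778873 - 1)
eta_v = 0.9681

0.9681


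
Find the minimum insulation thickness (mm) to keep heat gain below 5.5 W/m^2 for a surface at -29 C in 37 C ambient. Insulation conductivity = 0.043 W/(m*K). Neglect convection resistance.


dT = 37 - (-29) = 66 K
thickness = k * dT / q_max * 1000
thickness = 0.043 * 66 / 5.5 * 1000
thickness = 516.0 mm

516.0


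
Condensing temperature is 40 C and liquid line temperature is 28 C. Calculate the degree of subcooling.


Subcooling = T_cond - T_liquid
Subcooling = 40 - 28
Subcooling = 12 K

12


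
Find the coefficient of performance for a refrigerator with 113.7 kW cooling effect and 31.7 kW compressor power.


COP = Q_evap / W
COP = 113.7 / 31.7
COP = 3.587

3.587


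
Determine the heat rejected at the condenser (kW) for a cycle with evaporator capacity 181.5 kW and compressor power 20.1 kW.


Q_cond = Q_evap + W
Q_cond = 181.5 + 20.1
Q_cond = 201.6 kW

201.6


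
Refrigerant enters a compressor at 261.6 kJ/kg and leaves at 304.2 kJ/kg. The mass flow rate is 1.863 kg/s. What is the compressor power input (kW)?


dh = 304.2 - 261.6 = 42.6 kJ/kg
W = m_dot * dh = 1.863 * 42.6 = 79.36 kW

79.36


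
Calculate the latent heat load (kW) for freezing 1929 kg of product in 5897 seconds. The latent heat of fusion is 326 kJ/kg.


Q_lat = m * h_fg / t
Q_lat = 1929 * 326 / 5897
Q_lat = 106.64 kW

106.64


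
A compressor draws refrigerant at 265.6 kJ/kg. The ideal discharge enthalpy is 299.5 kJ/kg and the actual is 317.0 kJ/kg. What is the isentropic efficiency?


dh_ideal = 299.5 - 265.6 = 33.9 kJ/kg
dh_actual = 317.0 - 265.6 = 51.4 kJ/kg
eta_s = dh_ideal / dh_actual = 33.9 / 51.4
eta_s = 0.6595

0.6595


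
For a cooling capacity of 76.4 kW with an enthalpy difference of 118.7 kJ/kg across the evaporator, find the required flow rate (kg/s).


m_dot = Q / dh
m_dot = 76.4 / 118.7
m_dot = 0.6436 kg/s

0.6436


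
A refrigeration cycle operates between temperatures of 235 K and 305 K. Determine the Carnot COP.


dT = 305 - 235 = 70 K
COP_carnot = T_cold / dT = 235 / 70
COP_carnot = 3.357

3.357


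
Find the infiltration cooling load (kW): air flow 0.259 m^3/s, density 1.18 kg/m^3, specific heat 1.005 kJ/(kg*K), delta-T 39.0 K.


Q = V_dot * rho * cp * dT
Q = 0.259 * 1.18 * 1.005 * 39.0
Q = 11.979 kW

11.979


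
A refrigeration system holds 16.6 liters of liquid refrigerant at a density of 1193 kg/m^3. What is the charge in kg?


Charge = V * rho / 1000
Charge = 16.6 * 1193 / 1000
Charge = 19.8 kg

19.8


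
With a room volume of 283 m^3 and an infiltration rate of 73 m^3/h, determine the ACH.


ACH = flow / volume
ACH = 73 / 283
ACH = 0.258

0.258


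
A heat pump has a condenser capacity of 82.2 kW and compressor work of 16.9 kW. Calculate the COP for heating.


COP_hp = Q_cond / W
COP_hp = 82.2 / 16.9
COP_hp = 4.864

4.864


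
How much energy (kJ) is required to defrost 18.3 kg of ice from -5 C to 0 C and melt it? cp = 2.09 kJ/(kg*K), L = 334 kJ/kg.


Sensible heat = cp * dT = 2.09 * 5 = 10.45 kJ/kg
Total per kg = 10.45 + 334 = 344.45 kJ/kg
Q = m * total = 18.3 * 344.45
Q = 6303.4 kJ

6303.4


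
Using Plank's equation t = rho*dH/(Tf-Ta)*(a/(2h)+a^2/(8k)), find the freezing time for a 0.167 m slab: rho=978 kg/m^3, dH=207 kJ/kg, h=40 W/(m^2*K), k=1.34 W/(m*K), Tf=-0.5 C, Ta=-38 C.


dT = -0.5 - (-38) = 37.5 K
term1 = a/(2h) = 0.167/(2*40) = 0.0020875
term2 = a^2/(8k) = 0.167^2/(8*1.34) = 0.002601585821
t = rho*dH*1000/dT * (term1 + term2)
t = 978*207*1000/37.5 * (0.0020875 + 0.002601585821)
t = 25314 s

25314


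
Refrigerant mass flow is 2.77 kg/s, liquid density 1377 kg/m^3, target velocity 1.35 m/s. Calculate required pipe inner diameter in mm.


A = m_dot / (rho * v) = 2.77 / (1377 * 1.35) = 0.001490088491 m^2
d = sqrt(4*A/pi) * 1000
d = 43.6 mm

43.6


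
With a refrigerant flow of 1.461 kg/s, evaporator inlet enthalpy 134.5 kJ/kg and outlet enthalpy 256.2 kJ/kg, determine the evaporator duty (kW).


dh = 256.2 - 134.5 = 121.7 kJ/kg
Q_evap = m_dot * dh = 1.461 * 121.7
Q_evap = 177.8 kW

177.8


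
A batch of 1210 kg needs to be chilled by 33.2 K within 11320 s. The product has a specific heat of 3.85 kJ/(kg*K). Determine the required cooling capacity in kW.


Q = m * cp * dT / t
Q = 1210 * 3.85 * 33.2 / 11320
Q = 13.663 kW

13.663


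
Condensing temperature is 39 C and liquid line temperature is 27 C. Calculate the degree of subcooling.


Subcooling = T_cond - T_liquid
Subcooling = 39 - 27
Subcooling = 12 K

12


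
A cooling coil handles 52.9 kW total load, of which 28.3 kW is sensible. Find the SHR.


SHR = Q_sensible / Q_total
SHR = 28.3 / 52.9
SHR = 0.535

0.535


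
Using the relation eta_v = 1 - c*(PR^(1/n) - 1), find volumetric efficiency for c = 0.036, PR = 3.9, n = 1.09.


PR^(1/n) = 3.9^(1/1.09) = 3.48546806
eta_v = 1 - 0.036 * (3.48546806 - 1)
eta_v = 0.9105

0.9105


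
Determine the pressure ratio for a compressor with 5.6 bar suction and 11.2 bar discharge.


PR = P_high / P_low
PR = 11.2 / 5.6
PR = 2.0

2.0


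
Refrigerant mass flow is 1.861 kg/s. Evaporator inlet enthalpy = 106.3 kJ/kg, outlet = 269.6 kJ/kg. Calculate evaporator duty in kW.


dh = 269.6 - 106.3 = 163.3 kJ/kg
Q_evap = m_dot * dh = 1.861 * 163.3
Q_evap = 303.9 kW

303.9


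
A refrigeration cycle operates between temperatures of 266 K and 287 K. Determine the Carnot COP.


dT = 287 - 266 = 21 K
COP_carnot = T_cold / dT = 266 / 21
COP_carnot = 12.667

12.667


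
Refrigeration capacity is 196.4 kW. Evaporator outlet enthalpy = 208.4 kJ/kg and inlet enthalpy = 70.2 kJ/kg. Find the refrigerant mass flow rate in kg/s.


dh = 208.4 - 70.2 = 138.2 kJ/kg
m_dot = Q / dh = 196.4 / 138.2 = 1.4211 kg/s

1.4211


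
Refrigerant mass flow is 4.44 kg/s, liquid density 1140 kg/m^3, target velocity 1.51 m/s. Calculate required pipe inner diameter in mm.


A = m_dot / (rho * v) = 4.44 / (1140 * 1.51) = 0.002579295922 m^2
d = sqrt(4*A/pi) * 1000
d = 57.3 mm

57.3


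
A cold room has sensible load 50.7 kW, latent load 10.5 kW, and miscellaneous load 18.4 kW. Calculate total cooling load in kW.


Q_total = Q_s + Q_l + Q_misc
Q_total = 50.7 + 10.5 + 18.4
Q_total = 79.6 kW

79.6


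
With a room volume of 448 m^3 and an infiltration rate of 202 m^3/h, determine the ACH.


ACH = flow / volume
ACH = 202 / 448
ACH = 0.451

0.451


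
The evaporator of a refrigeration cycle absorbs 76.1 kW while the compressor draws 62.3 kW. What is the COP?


COP = Q_evap / W
COP = 76.1 / 62.3
COP = 1.222

1.222


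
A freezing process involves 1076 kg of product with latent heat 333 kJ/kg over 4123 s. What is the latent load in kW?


Q_lat = m * h_fg / t
Q_lat = 1076 * 333 / 4123
Q_lat = 86.9 kW

86.9


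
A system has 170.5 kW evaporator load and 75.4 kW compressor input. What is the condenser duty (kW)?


Q_cond = Q_evap + W
Q_cond = 170.5 + 75.4
Q_cond = 245.9 kW

245.9


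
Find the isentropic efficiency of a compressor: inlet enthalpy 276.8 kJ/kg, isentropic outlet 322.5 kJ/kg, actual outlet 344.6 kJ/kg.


dh_ideal = 322.5 - 276.8 = 45.7 kJ/kg
dh_actual = 344.6 - 276.8 = 67.8 kJ/kg
eta_s = dh_ideal / dh_actual = 45.7 / 67.8
eta_s = 0.674

0.674


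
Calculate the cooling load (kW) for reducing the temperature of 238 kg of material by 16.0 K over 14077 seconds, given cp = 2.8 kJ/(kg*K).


Q = m * cp * dT / t
Q = 238 * 2.8 * 16.0 / 14077
Q = 0.757 kW

0.757


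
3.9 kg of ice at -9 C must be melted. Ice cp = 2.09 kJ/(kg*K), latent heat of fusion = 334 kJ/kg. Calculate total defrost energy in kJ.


Sensible heat = cp * dT = 2.09 * 9 = 18.81 kJ/kg
Total per kg = 18.81 + 334 = 352.81 kJ/kg
Q = m * total = 3.9 * 352.81
Q = 1376.0 kJ

1376.0


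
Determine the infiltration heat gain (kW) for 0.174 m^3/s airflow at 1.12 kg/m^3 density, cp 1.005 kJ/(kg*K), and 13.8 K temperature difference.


Q = V_dot * rho * cp * dT
Q = 0.174 * 1.12 * 1.005 * 13.8
Q = 2.703 kW

2.703


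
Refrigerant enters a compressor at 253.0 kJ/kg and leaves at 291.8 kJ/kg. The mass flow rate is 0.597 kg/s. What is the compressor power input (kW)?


dh = 291.8 - 253.0 = 38.8 kJ/kg
W = m_dot * dh = 0.597 * 38.8 = 23.16 kW

23.16


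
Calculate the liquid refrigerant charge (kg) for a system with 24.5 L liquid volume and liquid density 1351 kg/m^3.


Charge = V * rho / 1000
Charge = 24.5 * 1351 / 1000
Charge = 33.1 kg

33.1


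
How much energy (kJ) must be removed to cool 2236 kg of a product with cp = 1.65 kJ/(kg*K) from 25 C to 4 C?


dT = 25 - (4) = 21 K
Q = m * cp * dT = 2236 * 1.65 * 21
Q = 77477 kJ

77477


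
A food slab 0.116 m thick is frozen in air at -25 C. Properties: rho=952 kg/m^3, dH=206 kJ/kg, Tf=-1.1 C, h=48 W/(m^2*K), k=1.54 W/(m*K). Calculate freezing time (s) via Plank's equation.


dT = -1.1 - (-25) = 23.9 K
term1 = a/(2h) = 0.116/(2*48) = 0.001208333333
term2 = a^2/(8k) = 0.116^2/(8*1.54) = 0.001092207792
t = rho*dH*1000/dT * (term1 + term2)
t = 952*206*1000/23.9 * (0.001208333333 + 0.001092207792)
t = 18877 s

18877


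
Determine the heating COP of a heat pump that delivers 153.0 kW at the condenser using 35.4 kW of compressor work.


COP_hp = Q_cond / W
COP_hp = 153.0 / 35.4
COP_hp = 4.322

4.322


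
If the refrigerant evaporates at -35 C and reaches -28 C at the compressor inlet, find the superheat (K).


Superheat = T_suction - T_evap
Superheat = -28 - (-35)
Superheat = 7 K

7


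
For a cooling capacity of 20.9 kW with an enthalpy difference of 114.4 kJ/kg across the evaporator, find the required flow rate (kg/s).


m_dot = Q / dh
m_dot = 20.9 / 114.4
m_dot = 0.1827 kg/s

0.1827


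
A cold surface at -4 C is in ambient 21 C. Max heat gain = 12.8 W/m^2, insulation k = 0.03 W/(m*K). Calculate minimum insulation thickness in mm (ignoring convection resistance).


dT = 21 - (-4) = 25 K
thickness = k * dT / q_max * 1000
thickness = 0.03 * 25 / 12.8 * 1000
thickness = 58.6 mm

58.6


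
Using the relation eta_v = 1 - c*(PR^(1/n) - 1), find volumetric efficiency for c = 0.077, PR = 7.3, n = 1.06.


PR^(1/n) = 7.3^(1/1.06) = 6.52312241
eta_v = 1 - 0.077 * (6.52312241 - 1)
eta_v = 0.5747

0.5747


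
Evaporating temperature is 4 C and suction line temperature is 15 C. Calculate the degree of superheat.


Superheat = T_suction - T_evap
Superheat = 15 - (4)
Superheat = 11 K

11


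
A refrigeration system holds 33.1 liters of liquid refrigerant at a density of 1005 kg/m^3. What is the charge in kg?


Charge = V * rho / 1000
Charge = 33.1 * 1005 / 1000
Charge = 33.27 kg

33.27


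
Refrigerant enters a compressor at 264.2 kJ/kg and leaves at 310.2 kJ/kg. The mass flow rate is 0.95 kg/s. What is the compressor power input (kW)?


dh = 310.2 - 264.2 = 46.0 kJ/kg
W = m_dot * dh = 0.95 * 46.0 = 43.7 kW

43.7


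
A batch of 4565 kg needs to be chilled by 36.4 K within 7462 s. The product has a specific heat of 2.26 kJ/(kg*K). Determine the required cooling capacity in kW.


Q = m * cp * dT / t
Q = 4565 * 2.26 * 36.4 / 7462
Q = 50.326 kW

50.326


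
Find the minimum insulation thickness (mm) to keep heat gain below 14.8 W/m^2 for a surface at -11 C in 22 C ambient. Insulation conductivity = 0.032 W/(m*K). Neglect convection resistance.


dT = 22 - (-11) = 33 K
thickness = k * dT / q_max * 1000
thickness = 0.032 * 33 / 14.8 * 1000
thickness = 71.4 mm

71.4


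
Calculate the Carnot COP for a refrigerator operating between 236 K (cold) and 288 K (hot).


dT = 288 - 236 = 52 K
COP_carnot = T_cold / dT = 236 / 52
COP_carnot = 4.538

4.538


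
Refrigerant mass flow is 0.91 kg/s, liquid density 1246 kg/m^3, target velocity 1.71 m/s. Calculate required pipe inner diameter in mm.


A = m_dot / (rho * v) = 0.91 / (1246 * 1.71) = 0.0004270977068 m^2
d = sqrt(4*A/pi) * 1000
d = 23.3 mm

23.3


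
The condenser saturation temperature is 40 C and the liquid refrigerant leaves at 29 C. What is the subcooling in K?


Subcooling = T_cond - T_liquid
Subcooling = 40 - 29
Subcooling = 11 K

11


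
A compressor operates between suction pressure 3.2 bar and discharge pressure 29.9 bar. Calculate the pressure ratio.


PR = P_high / P_low
PR = 29.9 / 3.2
PR = 9.344

9.344


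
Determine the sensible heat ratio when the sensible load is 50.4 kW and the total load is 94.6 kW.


SHR = Q_sensible / Q_total
SHR = 50.4 / 94.6
SHR = 0.533

0.533


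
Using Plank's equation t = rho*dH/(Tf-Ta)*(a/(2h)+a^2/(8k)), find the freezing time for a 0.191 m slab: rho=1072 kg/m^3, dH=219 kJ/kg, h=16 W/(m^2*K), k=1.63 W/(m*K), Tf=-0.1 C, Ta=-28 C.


dT = -0.1 - (-28) = 27.9 K
term1 = a/(2h) = 0.191/(2*16) = 0.00596875
term2 = a^2/(8k) = 0.191^2/(8*1.63) = 0.002797622699
t = rho*dH*1000/dT * (term1 + term2)
t = 1072*219*1000/27.9 * (0.00596875 + 0.002797622699)
t = 73766 s

73766


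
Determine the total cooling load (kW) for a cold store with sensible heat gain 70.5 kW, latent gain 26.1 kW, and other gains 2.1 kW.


Q_total = Q_s + Q_l + Q_misc
Q_total = 70.5 + 26.1 + 2.1
Q_total = 98.7 kW

98.7


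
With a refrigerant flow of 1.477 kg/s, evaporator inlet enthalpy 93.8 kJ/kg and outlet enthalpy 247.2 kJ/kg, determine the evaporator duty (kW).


dh = 247.2 - 93.8 = 153.4 kJ/kg
Q_evap = m_dot * dh = 1.477 * 153.4
Q_evap = 226.57 kW

226.57


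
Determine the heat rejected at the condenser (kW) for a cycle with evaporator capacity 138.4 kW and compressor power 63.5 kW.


Q_cond = Q_evap + W
Q_cond = 138.4 + 63.5
Q_cond = 201.9 kW

201.9


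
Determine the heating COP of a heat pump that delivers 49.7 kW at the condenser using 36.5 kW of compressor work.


COP_hp = Q_cond / W
COP_hp = 49.7 / 36.5
COP_hp = 1.362

1.362


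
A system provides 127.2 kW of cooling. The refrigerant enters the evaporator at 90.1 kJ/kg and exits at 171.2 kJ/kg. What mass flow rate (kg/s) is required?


dh = 171.2 - 90.1 = 81.1 kJ/kg
m_dot = Q / dh = 127.2 / 81.1 = 1.5684 kg/s

1.5684


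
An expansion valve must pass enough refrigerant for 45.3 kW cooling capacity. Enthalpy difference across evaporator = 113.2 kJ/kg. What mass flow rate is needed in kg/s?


m_dot = Q / dh
m_dot = 45.3 / 113.2
m_dot = 0.4002 kg/s

0.4002


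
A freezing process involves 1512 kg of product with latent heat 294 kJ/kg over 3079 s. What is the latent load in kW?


Q_lat = m * h_fg / t
Q_lat = 1512 * 294 / 3079
Q_lat = 144.37 kW

144.37


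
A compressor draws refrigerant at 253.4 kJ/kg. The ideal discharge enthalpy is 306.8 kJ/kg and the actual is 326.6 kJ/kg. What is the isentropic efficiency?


dh_ideal = 306.8 - 253.4 = 53.4 kJ/kg
dh_actual = 326.6 - 253.4 = 73.2 kJ/kg
eta_s = dh_ideal / dh_actual = 53.4 / 73.2
eta_s = 0.7295

0.7295


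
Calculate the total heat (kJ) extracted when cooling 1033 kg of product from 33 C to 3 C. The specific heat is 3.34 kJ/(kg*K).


dT = 33 - (3) = 30 K
Q = m * cp * dT = 1033 * 3.34 * 30
Q = 103507 kJ

103507


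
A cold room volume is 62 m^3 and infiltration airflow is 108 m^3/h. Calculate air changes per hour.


ACH = flow / volume
ACH = 108 / 62
ACH = 1.742

1.742


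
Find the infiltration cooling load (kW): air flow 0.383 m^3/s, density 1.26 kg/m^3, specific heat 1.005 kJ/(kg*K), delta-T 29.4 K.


Q = V_dot * rho * cp * dT
Q = 0.383 * 1.26 * 1.005 * 29.4
Q = 14.259 kW

14.259


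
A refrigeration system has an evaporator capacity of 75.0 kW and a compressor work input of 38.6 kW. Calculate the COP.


COP = Q_evap / W
COP = 75.0 / 38.6
COP = 1.943

1.943


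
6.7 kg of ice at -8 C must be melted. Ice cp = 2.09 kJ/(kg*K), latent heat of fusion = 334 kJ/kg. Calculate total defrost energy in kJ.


Sensible heat = cp * dT = 2.09 * 8 = 16.72 kJ/kg
Total per kg = 16.72 + 334 = 350.72 kJ/kg
Q = m * total = 6.7 * 350.72
Q = 2349.8 kJ

2349.8


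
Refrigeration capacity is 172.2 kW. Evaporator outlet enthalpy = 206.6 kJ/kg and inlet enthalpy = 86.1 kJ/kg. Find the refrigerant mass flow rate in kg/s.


dh = 206.6 - 86.1 = 120.5 kJ/kg
m_dot = Q / dh = 172.2 / 120.5 = 1.429 kg/s

1.429


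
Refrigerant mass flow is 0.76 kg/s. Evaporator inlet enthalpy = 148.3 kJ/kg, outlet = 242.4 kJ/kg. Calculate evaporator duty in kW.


dh = 242.4 - 148.3 = 94.1 kJ/kg
Q_evap = m_dot * dh = 0.76 * 94.1
Q_evap = 71.52 kW

71.52


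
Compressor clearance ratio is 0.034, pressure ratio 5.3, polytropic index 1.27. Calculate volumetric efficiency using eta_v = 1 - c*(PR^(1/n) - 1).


PR^(1/n) = 5.3^(1/1.27) = 3.71788507
eta_v = 1 - 0.034 * (3.71788507 - 1)
eta_v = 0.9076

0.9076


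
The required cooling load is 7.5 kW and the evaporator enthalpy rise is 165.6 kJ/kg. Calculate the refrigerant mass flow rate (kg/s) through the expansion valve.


m_dot = Q / dh
m_dot = 7.5 / 165.6
m_dot = 0.0453 kg/s

0.0453


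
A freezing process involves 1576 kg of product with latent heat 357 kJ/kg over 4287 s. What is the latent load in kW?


Q_lat = m * h_fg / t
Q_lat = 1576 * 357 / 4287
Q_lat = 131.24 kW

131.24


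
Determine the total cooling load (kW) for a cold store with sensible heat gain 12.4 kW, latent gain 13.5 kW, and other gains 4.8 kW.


Q_total = Q_s + Q_l + Q_misc
Q_total = 12.4 + 13.5 + 4.8
Q_total = 30.7 kW

30.7


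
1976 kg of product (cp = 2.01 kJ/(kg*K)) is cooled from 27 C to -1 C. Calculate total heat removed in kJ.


dT = 27 - (-1) = 28 K
Q = m * cp * dT = 1976 * 2.01 * 28
Q = 111209 kJ

111209


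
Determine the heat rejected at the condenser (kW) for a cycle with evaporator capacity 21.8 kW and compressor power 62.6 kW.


Q_cond = Q_evap + W
Q_cond = 21.8 + 62.6
Q_cond = 84.4 kW

84.4


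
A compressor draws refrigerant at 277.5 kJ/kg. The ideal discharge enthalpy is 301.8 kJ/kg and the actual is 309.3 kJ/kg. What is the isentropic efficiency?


dh_ideal = 301.8 - 277.5 = 24.3 kJ/kg
dh_actual = 309.3 - 277.5 = 31.8 kJ/kg
eta_s = dh_ideal / dh_actual = 24.3 / 31.8
eta_s = 0.7642

0.7642


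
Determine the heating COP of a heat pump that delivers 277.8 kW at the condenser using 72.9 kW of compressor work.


COP_hp = Q_cond / W
COP_hp = 277.8 / 72.9
COP_hp = 3.811

3.811


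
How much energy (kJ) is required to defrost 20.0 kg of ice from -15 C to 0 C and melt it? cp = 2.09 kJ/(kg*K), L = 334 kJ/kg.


Sensible heat = cp * dT = 2.09 * 15 = 31.35 kJ/kg
Total per kg = 31.35 + 334 = 365.35 kJ/kg
Q = m * total = 20.0 * 365.35
Q = 7307.0 kJ

7307.0


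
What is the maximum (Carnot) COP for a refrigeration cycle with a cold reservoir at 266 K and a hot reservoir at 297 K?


dT = 297 - 266 = 31 K
COP_carnot = T_cold / dT = 266 / 31
COP_carnot = 8.581

8.581


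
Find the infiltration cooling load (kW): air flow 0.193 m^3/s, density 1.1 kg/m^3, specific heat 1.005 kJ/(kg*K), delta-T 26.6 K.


Q = V_dot * rho * cp * dT
Q = 0.193 * 1.1 * 1.005 * 26.6
Q = 5.675 kW

5.675


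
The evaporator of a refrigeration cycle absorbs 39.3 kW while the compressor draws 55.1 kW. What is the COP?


COP = Q_evap / W
COP = 39.3 / 55.1
COP = 0.713

0.713


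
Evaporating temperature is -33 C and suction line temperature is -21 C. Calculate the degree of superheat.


Superheat = T_suction - T_evap
Superheat = -21 - (-33)
Superheat = 12 K

12


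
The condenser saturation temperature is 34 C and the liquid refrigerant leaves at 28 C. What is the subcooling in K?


Subcooling = T_cond - T_liquid
Subcooling = 34 - 28
Subcooling = 6 K

6


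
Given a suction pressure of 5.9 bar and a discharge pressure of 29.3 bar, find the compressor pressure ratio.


PR = P_high / P_low
PR = 29.3 / 5.9
PR = 4.966

4.966


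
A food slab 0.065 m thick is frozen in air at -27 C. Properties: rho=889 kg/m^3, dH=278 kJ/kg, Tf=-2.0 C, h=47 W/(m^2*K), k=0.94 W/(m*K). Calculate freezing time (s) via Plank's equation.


dT = -2.0 - (-27) = 25.0 K
term1 = a/(2h) = 0.065/(2*47) = 0.0006914893617
term2 = a^2/(8k) = 0.065^2/(8*0.94) = 0.0005618351064
t = rho*dH*1000/dT * (term1 + term2)
t = 889*278*1000/25.0 * (0.0006914893617 + 0.0005618351064)
t = 12390 s

12390


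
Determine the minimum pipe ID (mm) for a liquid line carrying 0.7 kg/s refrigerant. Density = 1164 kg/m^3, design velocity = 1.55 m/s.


A = m_dot / (rho * v) = 0.7 / (1164 * 1.55) = 0.0003879835938 m^2
d = sqrt(4*A/pi) * 1000
d = 22.2 mm

22.2


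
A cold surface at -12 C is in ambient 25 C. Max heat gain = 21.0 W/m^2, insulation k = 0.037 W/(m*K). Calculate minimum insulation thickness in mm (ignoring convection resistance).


dT = 25 - (-12) = 37 K
thickness = k * dT / q_max * 1000
thickness = 0.037 * 37 / 21.0 * 1000
thickness = 65.2 mm

65.2


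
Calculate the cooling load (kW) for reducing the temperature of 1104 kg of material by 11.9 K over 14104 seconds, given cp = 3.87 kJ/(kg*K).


Q = m * cp * dT / t
Q = 1104 * 3.87 * 11.9 / 14104
Q = 3.605 kW

3.605


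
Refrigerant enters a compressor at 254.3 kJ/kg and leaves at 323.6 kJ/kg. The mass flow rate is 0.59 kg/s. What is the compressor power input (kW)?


dh = 323.6 - 254.3 = 69.3 kJ/kg
W = m_dot * dh = 0.59 * 69.3 = 40.89 kW

40.89


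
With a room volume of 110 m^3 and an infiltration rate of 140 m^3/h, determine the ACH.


ACH = flow / volume
ACH = 140 / 110
ACH = 1.273

1.273


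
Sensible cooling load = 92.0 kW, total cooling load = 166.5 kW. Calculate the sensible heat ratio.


SHR = Q_sensible / Q_total
SHR = 92.0 / 166.5
SHR = 0.553

0.553


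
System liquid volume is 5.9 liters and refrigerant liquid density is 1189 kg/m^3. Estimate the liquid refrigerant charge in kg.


Charge = V * rho / 1000
Charge = 5.9 * 1189 / 1000
Charge = 7.02 kg

7.02


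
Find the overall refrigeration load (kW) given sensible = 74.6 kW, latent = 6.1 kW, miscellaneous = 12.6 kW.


Q_total = Q_s + Q_l + Q_misc
Q_total = 74.6 + 6.1 + 12.6
Q_total = 93.3 kW

93.3
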